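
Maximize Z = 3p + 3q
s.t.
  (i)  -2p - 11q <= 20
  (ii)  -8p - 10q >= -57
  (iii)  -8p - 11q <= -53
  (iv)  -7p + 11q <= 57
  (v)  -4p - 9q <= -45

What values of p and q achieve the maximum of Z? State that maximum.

p = 63/32, q = 33/8, maximum Z = 585/32

Extreme points and Z = 3p + 3q:
  (57/158, 855/158) → Z = 1368/79
  (63/32, 33/8) → Z = 585/32
  (-18/107, 543/107) → Z = 1575/107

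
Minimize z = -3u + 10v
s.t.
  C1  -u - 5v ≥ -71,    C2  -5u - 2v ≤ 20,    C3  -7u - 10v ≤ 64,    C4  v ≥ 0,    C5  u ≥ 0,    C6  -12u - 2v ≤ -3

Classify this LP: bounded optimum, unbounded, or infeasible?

Extreme points and z = -3u + 10v:
  (71, 0) → z = -213
  (0, 71/5) → z = 142
  (1/4, 0) → z = -3/4
  (0, 3/2) → z = 15
The feasible region has finitely many vertices and no improving ray; the minimum is -213 at (71, 0).

bounded optimum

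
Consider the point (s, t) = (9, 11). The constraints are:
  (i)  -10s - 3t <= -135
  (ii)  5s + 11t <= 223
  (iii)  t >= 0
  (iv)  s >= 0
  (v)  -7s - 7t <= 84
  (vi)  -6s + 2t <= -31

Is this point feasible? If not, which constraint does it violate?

not feasible — violates (i)

Constraint (i): -10s - 3t = -123, which is not ≤ -135. All other constraints are satisfied.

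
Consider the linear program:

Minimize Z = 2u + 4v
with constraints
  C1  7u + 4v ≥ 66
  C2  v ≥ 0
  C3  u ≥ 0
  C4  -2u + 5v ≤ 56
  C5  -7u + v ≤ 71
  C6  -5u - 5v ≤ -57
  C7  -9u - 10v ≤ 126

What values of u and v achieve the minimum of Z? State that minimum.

Vertices and Z = 2u + 4v:
  (106/43, 524/43) → Z = 2308/43
  (34/5, 23/5) → Z = 32
  (57/5, 0) → Z = 114/5
The feasible region is unbounded (it extends along (1, 0), (5, 2)), but Z strictly increases along every unbounded feasible direction, so there is no improving ray and the minimum is attained at a vertex.

u = 57/5, v = 0, minimum Z = 114/5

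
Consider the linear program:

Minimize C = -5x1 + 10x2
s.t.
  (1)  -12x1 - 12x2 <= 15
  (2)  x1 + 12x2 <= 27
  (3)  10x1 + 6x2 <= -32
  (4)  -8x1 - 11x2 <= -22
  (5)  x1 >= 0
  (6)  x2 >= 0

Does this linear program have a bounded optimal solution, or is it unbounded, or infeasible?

infeasible

The boundaries x1 + 12x2 = 27 and x1 = 0 meet at (0, 9/4), but that point violates 10x1 + 6x2 ≤ -32. Every candidate vertex is excluded by some other constraint, so the feasible region is empty.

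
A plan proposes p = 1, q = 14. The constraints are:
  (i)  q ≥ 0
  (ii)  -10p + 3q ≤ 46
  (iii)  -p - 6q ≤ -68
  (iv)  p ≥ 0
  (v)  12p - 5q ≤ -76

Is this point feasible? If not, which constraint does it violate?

not feasible — violates (v)

Constraint (v): 12p - 5q = -58, which is not ≤ -76. All other constraints are satisfied.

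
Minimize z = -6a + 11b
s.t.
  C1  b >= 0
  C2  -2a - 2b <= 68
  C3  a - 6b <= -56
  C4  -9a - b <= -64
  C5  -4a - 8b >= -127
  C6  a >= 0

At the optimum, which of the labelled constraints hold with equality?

C3 and C5

Extreme points and z = -6a + 11b:
  (328/55, 568/55) → z = 856/11
  (157/16, 351/32) → z = 1977/32
  (385/68, 887/68) → z = 7447/68

The minimum is at (157/16, 351/32). Substituting into each constraint, equality holds for C3 and C5; the remaining constraints have slack.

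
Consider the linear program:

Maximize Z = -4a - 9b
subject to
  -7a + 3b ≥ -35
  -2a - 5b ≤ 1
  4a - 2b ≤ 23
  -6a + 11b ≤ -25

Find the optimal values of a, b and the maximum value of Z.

At the optimal vertex, -2a - 5b = 1 and -6a + 11b = -25.
Solving simultaneously gives a = 57/26, b = -14/13.

a = 57/26, b = -14/13, maximum Z = 12/13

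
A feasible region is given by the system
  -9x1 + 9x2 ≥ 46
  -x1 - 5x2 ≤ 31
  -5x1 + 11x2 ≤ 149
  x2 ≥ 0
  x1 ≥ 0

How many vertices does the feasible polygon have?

The feasible vertices (each the meet of two boundaries and inside every other half-plane) are:
  (835/54, 1111/54)
  (0, 46/9)
  (0, 149/11)

3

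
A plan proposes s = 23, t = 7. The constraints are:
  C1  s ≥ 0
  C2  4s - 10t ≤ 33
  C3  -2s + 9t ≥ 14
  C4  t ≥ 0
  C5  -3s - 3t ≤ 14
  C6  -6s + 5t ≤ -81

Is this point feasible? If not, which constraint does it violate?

C1: 23 ≥ 0 ✓
C2: 22 ≤ 33 ✓
C3: 17 ≥ 14 ✓
C4: 7 ≥ 0 ✓
C5: -90 ≤ 14 ✓
C6: -103 ≤ -81 ✓

feasible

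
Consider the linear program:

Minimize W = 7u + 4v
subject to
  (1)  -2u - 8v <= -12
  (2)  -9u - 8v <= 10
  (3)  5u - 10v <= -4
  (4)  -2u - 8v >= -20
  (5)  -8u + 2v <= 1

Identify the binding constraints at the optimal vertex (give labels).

(1) and (5)

Feasible corners and W = 7u + 4v:
  (22/15, 17/15) → W = 74/5
  (4/17, 49/34) → W = 126/17
  (14/5, 9/5) → W = 134/5
  (8/17, 81/34) → W = 218/17

The minimum is at (4/17, 49/34). Substituting into each constraint, equality holds for (1) and (5); the remaining constraints have slack.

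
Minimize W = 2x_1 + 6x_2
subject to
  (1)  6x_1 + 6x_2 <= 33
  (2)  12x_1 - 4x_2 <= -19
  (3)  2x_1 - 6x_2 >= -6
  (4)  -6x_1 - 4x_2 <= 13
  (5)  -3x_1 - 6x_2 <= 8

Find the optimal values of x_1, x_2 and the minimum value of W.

Corner points and W = 2x_1 + 6x_2:
  (-45/32, 17/32) → W = 3/8
  (-73/42, -13/28) → W = -263/42
  (-51/22, 5/22) → W = -36/11
  (-23/12, -3/8) → W = -73/12

The optimum lies where 12x_1 - 4x_2 = -19 and -3x_1 - 6x_2 = 8.
Solving simultaneously gives x_1 = -73/42, x_2 = -13/28.

x_1 = -73/42, x_2 = -13/28, minimum W = -263/42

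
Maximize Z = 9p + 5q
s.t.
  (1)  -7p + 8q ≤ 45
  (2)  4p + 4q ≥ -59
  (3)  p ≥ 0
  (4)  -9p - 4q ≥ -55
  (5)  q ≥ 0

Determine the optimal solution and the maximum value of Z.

p = 13/5, q = 79/10, maximum Z = 629/10

Feasible corners and Z = 9p + 5q:
  (0, 45/8) → Z = 225/8
  (13/5, 79/10) → Z = 629/10
  (0, 0) → Z = 0
  (55/9, 0) → Z = 55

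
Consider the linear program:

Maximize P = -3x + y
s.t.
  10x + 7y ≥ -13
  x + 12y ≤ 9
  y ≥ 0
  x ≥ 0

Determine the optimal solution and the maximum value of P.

x = 0, y = 3/4, maximum P = 3/4

Feasible corners and P = -3x + y:
  (9, 0) → P = -27
  (0, 3/4) → P = 3/4
  (0, 0) → P = 0

The binding constraints are x + 12y = 9 and x = 0.
Solving simultaneously gives x = 0, y = 3/4.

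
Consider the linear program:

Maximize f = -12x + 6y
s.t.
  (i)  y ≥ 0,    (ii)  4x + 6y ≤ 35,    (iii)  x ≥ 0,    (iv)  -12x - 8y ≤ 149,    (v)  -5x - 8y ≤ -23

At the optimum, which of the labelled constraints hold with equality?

Extreme points and f = -12x + 6y:
  (35/4, 0) → f = -105
  (23/5, 0) → f = -276/5
  (0, 35/6) → f = 35
  (0, 23/8) → f = 69/4

The maximum is at (0, 35/6). Substituting into each constraint, equality holds for (ii) and (iii); the remaining constraints have slack.

(ii) and (iii)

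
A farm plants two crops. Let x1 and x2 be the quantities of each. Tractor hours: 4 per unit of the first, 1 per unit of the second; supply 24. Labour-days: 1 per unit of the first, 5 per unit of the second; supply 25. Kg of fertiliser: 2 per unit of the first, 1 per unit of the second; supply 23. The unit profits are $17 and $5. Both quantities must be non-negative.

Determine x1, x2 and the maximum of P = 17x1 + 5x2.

Extreme points and P = 17x1 + 5x2:
  (0, 0) → P = 0
  (0, 5) → P = 25
  (6, 0) → P = 102
  (5, 4) → P = 105

The binding constraints are 4x1 + x2 = 24 and x1 + 5x2 = 25.
Solving simultaneously gives x1 = 5, x2 = 4.

x1 = 5, x2 = 4, maximum P = 105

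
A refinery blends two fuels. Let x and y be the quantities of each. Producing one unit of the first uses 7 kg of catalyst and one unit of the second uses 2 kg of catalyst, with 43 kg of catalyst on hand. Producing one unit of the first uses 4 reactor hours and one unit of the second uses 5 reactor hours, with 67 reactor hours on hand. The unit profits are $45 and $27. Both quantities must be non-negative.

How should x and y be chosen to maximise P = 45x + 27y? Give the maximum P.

x = 3, y = 11, maximum P = 432

Corner points and P = 45x + 27y:
  (0, 0) → P = 0
  (0, 67/5) → P = 1809/5
  (43/7, 0) → P = 1935/7
  (3, 11) → P = 432

The binding constraints are 7x + 2y = 43 and 4x + 5y = 67.
Solving simultaneously gives x = 3, y = 11.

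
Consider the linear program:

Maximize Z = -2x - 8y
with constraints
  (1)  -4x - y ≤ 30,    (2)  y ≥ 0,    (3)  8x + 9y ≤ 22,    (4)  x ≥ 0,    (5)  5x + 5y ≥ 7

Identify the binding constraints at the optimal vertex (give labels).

(2) and (5)

Corner points and Z = -2x - 8y:
  (11/4, 0) → Z = -11/2
  (7/5, 0) → Z = -14/5
  (0, 22/9) → Z = -176/9
  (0, 7/5) → Z = -56/5

The maximum is at (7/5, 0). Substituting into each constraint, equality holds for (2) and (5); the remaining constraints have slack.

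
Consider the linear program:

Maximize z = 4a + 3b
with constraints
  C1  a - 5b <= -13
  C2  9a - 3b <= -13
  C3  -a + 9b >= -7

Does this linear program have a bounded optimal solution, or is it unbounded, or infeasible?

From the feasible point (-13/21, 52/21), moving in the direction (3, 9) keeps every constraint satisfied while z increases without bound.

unbounded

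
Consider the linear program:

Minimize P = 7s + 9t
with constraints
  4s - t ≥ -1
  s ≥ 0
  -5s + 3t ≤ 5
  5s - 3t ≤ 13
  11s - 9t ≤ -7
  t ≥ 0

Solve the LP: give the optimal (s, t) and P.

Feasible corners and P = 7s + 9t:
  (0, 1) → P = 9
  (2/7, 15/7) → P = 149/7
  (0, 7/9) → P = 7
  (23/2, 89/6) → P = 214
The feasible region is unbounded (it extends along (3, 5)), but P strictly increases along every unbounded feasible direction, so there is no improving ray and the minimum is attained at a vertex.

The binding constraints are s = 0 and 11s - 9t = -7.
Solving simultaneously gives s = 0, t = 7/9.

s = 0, t = 7/9, minimum P = 7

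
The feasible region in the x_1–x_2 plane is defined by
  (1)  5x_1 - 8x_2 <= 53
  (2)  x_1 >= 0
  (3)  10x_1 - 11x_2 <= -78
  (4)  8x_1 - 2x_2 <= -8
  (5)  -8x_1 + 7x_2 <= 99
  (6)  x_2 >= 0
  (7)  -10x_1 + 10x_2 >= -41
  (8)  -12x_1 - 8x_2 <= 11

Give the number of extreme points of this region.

4

Pairwise boundary intersections that survive every other constraint:
  (0, 78/11)
  (0, 99/7)
  (1, 8)
  (71/20, 91/5)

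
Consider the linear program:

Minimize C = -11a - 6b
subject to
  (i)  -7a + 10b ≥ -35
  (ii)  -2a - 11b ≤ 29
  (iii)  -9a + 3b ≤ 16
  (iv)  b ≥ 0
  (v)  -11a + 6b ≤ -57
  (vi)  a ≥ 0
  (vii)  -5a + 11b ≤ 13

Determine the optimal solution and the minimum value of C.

a = 515/27, b = 266/27, minimum C = -7261/27

Feasible corners and C = -11a - 6b:
  (90/17, 7/34) → C = -1011/17
  (515/27, 266/27) → C = -7261/27
  (705/91, 428/91) → C = -10323/91

The optimum lies where -7a + 10b = -35 and -5a + 11b = 13.
Solving simultaneously gives a = 515/27, b = 266/27.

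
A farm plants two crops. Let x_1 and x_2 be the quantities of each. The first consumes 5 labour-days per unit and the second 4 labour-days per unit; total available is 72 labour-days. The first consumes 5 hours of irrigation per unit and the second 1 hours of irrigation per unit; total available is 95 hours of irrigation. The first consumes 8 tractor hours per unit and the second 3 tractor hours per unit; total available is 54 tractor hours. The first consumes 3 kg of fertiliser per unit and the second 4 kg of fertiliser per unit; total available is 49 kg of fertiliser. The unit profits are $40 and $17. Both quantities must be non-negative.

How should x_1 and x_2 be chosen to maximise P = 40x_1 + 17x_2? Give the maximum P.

x_1 = 3, x_2 = 10, maximum P = 290

Extreme points and P = 40x_1 + 17x_2:
  (0, 0) → P = 0
  (0, 49/4) → P = 833/4
  (27/4, 0) → P = 270
  (3, 10) → P = 290

The optimum lies where 8x_1 + 3x_2 = 54 and 3x_1 + 4x_2 = 49.
Solving simultaneously gives x_1 = 3, x_2 = 10.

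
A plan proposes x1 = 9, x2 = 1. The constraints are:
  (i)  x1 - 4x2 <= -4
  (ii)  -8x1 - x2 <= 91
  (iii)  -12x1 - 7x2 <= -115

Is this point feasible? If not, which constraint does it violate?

not feasible — violates (i)

Constraint (i): x1 - 4x2 = 5, which is not ≤ -4. All other constraints are satisfied.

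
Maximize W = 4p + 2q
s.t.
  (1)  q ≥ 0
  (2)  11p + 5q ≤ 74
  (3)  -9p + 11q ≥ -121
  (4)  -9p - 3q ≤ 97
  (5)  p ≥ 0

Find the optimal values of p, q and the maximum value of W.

Feasible corners and W = 4p + 2q:
  (74/11, 0) → W = 296/11
  (0, 0) → W = 0
  (0, 74/5) → W = 148/5

p = 0, q = 74/5, maximum W = 148/5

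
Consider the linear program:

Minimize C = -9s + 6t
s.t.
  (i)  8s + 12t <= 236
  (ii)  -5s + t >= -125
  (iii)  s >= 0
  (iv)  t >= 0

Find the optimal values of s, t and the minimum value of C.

Feasible corners and C = -9s + 6t:
  (434/17, 45/17) → C = -3636/17
  (0, 59/3) → C = 118
  (25, 0) → C = -225
  (0, 0) → C = 0

At the optimal vertex, -5s + t = -125 and t = 0.
Solving simultaneously gives s = 25, t = 0.

s = 25, t = 0, minimum C = -225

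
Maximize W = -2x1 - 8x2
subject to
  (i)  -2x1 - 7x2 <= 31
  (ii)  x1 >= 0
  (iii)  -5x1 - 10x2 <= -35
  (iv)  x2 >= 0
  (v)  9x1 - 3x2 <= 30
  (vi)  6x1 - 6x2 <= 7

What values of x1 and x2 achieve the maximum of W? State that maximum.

x1 = 28/9, x2 = 35/18, maximum W = -196/9

Extreme points and W = -2x1 - 8x2:
  (0, 7/2) → W = -28
  (28/9, 35/18) → W = -196/9
  (53/12, 13/4) → W = -209/6
The feasible region is unbounded (it extends along (0, 1), (1, 3)), but W strictly decreases along every unbounded feasible direction, so there is no improving ray and the maximum is attained at a vertex.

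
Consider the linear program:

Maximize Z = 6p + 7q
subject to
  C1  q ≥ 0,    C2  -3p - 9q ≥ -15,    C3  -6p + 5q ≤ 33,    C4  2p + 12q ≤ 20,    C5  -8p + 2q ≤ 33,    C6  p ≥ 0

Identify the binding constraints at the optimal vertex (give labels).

C1 and C2

Corner points and Z = 6p + 7q:
  (5, 0) → Z = 30
  (0, 0) → Z = 0
  (0, 5/3) → Z = 35/3

The maximum is at (5, 0). Substituting into each constraint, equality holds for C1 and C2; the remaining constraints have slack.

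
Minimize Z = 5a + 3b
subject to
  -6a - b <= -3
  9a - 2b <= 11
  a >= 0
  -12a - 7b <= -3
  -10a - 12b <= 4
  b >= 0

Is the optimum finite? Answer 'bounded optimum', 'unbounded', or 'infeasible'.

Extreme points and Z = 5a + 3b:
  (0, 3) → Z = 9
  (1/2, 0) → Z = 5/2
  (11/9, 0) → Z = 55/9
The feasible region has finitely many vertices and no improving ray; the minimum is 5/2 at (1/2, 0).

bounded optimum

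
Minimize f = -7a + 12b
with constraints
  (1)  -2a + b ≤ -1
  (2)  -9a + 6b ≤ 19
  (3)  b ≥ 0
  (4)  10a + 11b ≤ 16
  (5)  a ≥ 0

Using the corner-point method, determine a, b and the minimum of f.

Vertices and f = -7a + 12b:
  (1/2, 0) → f = -7/2
  (27/32, 11/16) → f = 75/32
  (8/5, 0) → f = -56/5

a = 8/5, b = 0, minimum f = -56/5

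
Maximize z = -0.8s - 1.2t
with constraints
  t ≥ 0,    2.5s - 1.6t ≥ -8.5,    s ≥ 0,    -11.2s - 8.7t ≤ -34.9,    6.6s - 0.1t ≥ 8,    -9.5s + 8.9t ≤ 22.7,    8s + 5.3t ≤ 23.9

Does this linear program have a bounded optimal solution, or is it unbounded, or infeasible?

bounded optimum

Feasible corners and z = -0.8s - 1.2t:
  (7309/5854, 7037/2927) → z = -11368/2927
  (287/128, 1.125) → z = -3.14375
  (4479/3578, 4687/1789) → z = -7416/1789
The feasible region has finitely many vertices and no improving ray; the maximum is -3.14375 at (287/128, 1.125).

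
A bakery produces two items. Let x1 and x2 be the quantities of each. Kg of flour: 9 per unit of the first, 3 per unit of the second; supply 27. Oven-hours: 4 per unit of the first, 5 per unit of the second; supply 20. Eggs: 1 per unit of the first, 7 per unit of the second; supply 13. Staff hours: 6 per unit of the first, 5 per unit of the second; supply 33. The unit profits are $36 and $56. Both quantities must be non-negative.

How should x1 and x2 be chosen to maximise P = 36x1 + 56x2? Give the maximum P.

x1 = 5/2, x2 = 3/2, maximum P = 174

Vertices and P = 36x1 + 56x2:
  (0, 0) → P = 0
  (0, 13/7) → P = 104
  (3, 0) → P = 108
  (5/2, 3/2) → P = 174

The optimum lies where 9x1 + 3x2 = 27 and x1 + 7x2 = 13.
Solving simultaneously gives x1 = 5/2, x2 = 3/2.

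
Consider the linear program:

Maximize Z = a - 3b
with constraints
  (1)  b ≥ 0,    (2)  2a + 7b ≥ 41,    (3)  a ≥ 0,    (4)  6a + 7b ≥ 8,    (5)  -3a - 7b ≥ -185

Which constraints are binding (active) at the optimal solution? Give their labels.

Feasible corners and Z = a - 3b:
  (41/2, 0) → Z = 41/2
  (185/3, 0) → Z = 185/3
  (0, 41/7) → Z = -123/7
  (0, 185/7) → Z = -555/7

The maximum is at (185/3, 0). Substituting into each constraint, equality holds for (1) and (5); the remaining constraints have slack.

(1) and (5)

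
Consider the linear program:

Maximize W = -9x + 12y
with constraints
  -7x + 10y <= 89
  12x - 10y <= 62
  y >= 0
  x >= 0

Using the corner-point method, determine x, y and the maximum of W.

x = 0, y = 89/10, maximum W = 534/5

Extreme points and W = -9x + 12y:
  (151/5, 751/25) → W = 2217/25
  (0, 89/10) → W = 534/5
  (31/6, 0) → W = -93/2
  (0, 0) → W = 0

The binding constraints are -7x + 10y = 89 and x = 0.
Solving simultaneously gives x = 0, y = 89/10.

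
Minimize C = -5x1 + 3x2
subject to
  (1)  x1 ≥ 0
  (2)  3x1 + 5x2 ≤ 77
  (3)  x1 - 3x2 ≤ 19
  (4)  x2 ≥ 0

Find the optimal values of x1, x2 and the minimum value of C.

Corner points and C = -5x1 + 3x2:
  (0, 77/5) → C = 231/5
  (0, 0) → C = 0
  (163/7, 10/7) → C = -785/7
  (19, 0) → C = -95

The binding constraints are 3x1 + 5x2 = 77 and x1 - 3x2 = 19.
Solving simultaneously gives x1 = 163/7, x2 = 10/7.

x1 = 163/7, x2 = 10/7, minimum C = -785/7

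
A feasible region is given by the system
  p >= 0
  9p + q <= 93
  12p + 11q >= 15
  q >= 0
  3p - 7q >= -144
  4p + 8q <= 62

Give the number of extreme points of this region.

The feasible vertices (each the meet of two boundaries and inside every other half-plane) are:
  (0, 15/11)
  (0, 31/4)
  (31/3, 0)
  (341/34, 93/34)
  (5/4, 0)

5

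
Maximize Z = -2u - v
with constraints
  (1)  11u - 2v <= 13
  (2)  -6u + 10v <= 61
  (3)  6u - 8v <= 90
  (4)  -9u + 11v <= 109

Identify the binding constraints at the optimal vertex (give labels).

(3) and (4)

Corner points and Z = -2u - v:
  (18/7, 107/14) → Z = -179/14
  (-1, -12) → Z = 14
  (-419/24, -35/8) → Z = 943/24
  (-931/3, -244) → Z = 2594/3

The maximum is at (-931/3, -244). Substituting into each constraint, equality holds for (3) and (4); the remaining constraints have slack.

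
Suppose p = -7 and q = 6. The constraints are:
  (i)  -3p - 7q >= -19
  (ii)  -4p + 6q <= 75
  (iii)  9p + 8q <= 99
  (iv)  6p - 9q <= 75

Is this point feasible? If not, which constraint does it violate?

not feasible — violates (i)

Constraint (i): -3p - 7q = -21, which is not ≥ -19. All other constraints are satisfied.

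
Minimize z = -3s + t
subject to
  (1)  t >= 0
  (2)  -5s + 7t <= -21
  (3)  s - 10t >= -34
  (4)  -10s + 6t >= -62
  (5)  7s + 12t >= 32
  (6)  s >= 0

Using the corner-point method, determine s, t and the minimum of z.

s = 77/10, t = 5/2, minimum z = -103/5

Extreme points and z = -3s + t:
  (31/5, 0) → z = -93/5
  (32/7, 0) → z = -96/7
  (77/10, 5/2) → z = -103/5
  (476/109, 13/109) → z = -1415/109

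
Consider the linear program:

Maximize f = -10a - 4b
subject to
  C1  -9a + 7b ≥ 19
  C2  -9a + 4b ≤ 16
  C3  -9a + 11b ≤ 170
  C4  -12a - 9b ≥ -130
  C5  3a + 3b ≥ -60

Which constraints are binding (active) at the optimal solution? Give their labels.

C1 and C2

Feasible corners and f = -10a - 4b:
  (-4/3, 1) → f = 28/3
  (739/165, 466/55) → f = -12982/165
  (376/129, 454/43) → f = -9208/129

The maximum is at (-4/3, 1). Substituting into each constraint, equality holds for C1 and C2; the remaining constraints have slack.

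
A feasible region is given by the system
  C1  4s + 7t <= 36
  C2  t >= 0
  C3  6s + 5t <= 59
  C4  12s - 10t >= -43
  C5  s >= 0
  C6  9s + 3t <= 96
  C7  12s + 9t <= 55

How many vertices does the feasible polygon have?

The feasible vertices (each the meet of two boundaries and inside every other half-plane) are:
  (59/124, 151/31)
  (61/48, 53/12)
  (0, 0)
  (55/12, 0)
  (0, 43/10)

5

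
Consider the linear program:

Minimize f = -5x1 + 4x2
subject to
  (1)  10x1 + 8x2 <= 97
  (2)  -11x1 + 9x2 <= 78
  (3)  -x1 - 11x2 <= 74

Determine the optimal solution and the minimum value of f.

x1 = 553/34, x2 = -279/34, minimum f = -3881/34

Feasible corners and f = -5x1 + 4x2:
  (249/178, 1847/178) → f = 6143/178
  (553/34, -279/34) → f = -3881/34
  (-762/65, -368/65) → f = 2338/65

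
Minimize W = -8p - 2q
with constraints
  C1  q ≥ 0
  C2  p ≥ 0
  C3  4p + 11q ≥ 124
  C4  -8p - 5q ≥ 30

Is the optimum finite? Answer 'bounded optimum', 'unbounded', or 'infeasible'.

infeasible

The boundaries q = 0 and 4p + 11q = 124 meet at (31, 0), but that point violates -8p - 5q ≥ 30. Every candidate vertex is excluded by some other constraint, so the feasible region is empty.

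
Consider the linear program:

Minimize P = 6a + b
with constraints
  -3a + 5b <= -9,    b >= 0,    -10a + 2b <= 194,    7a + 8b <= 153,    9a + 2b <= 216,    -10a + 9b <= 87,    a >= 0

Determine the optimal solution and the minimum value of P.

Vertices and P = 6a + b:
  (3, 0) → P = 18
  (837/59, 396/59) → P = 5418/59
  (153/7, 0) → P = 918/7

At the optimal vertex, -3a + 5b = -9 and b = 0.
Solving simultaneously gives a = 3, b = 0.

a = 3, b = 0, minimum P = 18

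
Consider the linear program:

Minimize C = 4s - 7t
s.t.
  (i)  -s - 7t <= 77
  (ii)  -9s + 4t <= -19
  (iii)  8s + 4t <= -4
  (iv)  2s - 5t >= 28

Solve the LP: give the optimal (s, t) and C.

s = -17/37, t = -214/37, minimum C = 1430/37

Extreme points and C = 4s - 7t:
  (-175/67, -712/67) → C = 4284/67
  (70/13, -153/13) → C = 1351/13
  (-17/37, -214/37) → C = 1430/37
  (23/12, -29/6) → C = 83/2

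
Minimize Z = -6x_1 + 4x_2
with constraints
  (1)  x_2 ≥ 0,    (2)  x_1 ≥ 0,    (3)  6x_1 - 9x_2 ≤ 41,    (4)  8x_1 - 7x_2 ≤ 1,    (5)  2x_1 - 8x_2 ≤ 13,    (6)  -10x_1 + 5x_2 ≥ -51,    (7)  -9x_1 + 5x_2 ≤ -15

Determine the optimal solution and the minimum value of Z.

x_1 = 176/15, x_2 = 199/15, minimum Z = -52/3

Feasible corners and Z = -6x_1 + 4x_2:
  (176/15, 199/15) → Z = -52/3
  (100/23, 111/23) → Z = -156/23
  (36, 309/5) → Z = 156/5

The binding constraints are 8x_1 - 7x_2 = 1 and -10x_1 + 5x_2 = -51.
Solving simultaneously gives x_1 = 176/15, x_2 = 199/15.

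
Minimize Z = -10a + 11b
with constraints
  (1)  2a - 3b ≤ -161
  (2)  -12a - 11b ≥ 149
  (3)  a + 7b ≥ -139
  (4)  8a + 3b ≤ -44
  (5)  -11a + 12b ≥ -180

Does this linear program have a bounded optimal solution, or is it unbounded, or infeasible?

bounded optimum

Vertices and Z = -10a + 11b:
  (-1109/29, 817/29) → Z = 20077/29
  (-1544/17, -117/17) → Z = 14153/17
The feasible region has finitely many vertices and no improving ray; the minimum is 20077/29 at (-1109/29, 817/29).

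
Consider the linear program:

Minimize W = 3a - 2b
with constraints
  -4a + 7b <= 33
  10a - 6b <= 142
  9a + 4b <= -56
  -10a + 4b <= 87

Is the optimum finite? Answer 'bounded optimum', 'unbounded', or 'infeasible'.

Extreme points and W = 3a - 2b:
  (-524/79, 73/79) → W = -1718/79
  (-53/6, -1/3) → W = -155/6
  (116/47, -919/47) → W = 2186/47
  (-109/2, -229/2) → W = 131/2
The feasible region has finitely many vertices and no improving ray; the minimum is -155/6 at (-53/6, -1/3).

bounded optimum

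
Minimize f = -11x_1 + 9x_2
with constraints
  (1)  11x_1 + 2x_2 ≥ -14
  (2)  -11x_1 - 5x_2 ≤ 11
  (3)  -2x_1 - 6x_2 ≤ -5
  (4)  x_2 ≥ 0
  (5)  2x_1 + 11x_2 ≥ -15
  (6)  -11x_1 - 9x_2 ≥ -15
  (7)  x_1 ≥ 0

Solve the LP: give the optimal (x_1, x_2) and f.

x_1 = 15/16, x_2 = 25/48, minimum f = -45/8

Vertices and f = -11x_1 + 9x_2:
  (15/16, 25/48) → f = -45/8
  (0, 5/6) → f = 15/2
  (0, 5/3) → f = 15

At the optimal vertex, -2x_1 - 6x_2 = -5 and -11x_1 - 9x_2 = -15.
Solving simultaneously gives x_1 = 15/16, x_2 = 25/48.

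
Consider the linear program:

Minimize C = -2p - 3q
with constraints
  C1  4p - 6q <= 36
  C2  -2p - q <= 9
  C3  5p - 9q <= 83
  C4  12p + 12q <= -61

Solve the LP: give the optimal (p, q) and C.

p = -47/12, q = -7/6, minimum C = 34/3

Feasible corners and C = -2p - 3q:
  (-9/8, -27/4) → C = 45/2
  (11/20, -169/30) → C = 79/5
  (-47/12, -7/6) → C = 34/3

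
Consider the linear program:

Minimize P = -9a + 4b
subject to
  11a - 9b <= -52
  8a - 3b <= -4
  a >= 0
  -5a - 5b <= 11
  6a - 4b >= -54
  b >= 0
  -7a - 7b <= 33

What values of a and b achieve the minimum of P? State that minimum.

Corner points and P = -9a + 4b:
  (40/13, 124/13) → P = 136/13
  (0, 52/9) → P = 208/9
  (73/7, 204/7) → P = 159/7
  (0, 27/2) → P = 54

At the optimal vertex, 11a - 9b = -52 and 8a - 3b = -4.
Solving simultaneously gives a = 40/13, b = 124/13.

a = 40/13, b = 124/13, minimum P = 136/13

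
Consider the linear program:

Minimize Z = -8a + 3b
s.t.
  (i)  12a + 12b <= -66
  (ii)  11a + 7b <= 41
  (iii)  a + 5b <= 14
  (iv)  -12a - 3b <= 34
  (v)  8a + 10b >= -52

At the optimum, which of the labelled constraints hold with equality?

Vertices and Z = -8a + 3b:
  (-35/18, -32/9) → Z = 44/9
  (-3/2, -4) → Z = 0
  (-23/12, -11/3) → Z = 13/3

The minimum is at (-3/2, -4). Substituting into each constraint, equality holds for (i) and (v); the remaining constraints have slack.

(i) and (v)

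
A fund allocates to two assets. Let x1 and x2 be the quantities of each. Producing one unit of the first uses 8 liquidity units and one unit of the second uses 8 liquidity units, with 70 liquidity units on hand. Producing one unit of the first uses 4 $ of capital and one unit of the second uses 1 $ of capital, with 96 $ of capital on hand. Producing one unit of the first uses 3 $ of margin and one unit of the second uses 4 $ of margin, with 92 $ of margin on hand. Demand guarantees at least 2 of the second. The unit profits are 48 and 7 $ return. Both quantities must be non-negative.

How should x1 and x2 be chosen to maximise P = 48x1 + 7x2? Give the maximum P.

x1 = 27/4, x2 = 2, maximum P = 338

Corner points and P = 48x1 + 7x2:
  (0, 35/4) → P = 245/4
  (0, 2) → P = 14
  (27/4, 2) → P = 338

The binding constraints are 8x1 + 8x2 = 70 and x2 = 2.
Solving simultaneously gives x1 = 27/4, x2 = 2.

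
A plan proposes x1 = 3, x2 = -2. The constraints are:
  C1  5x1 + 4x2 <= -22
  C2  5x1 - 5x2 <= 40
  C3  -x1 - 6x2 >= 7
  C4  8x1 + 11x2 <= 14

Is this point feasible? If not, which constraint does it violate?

Constraint C1: 5x1 + 4x2 = 7, which is not ≤ -22. All other constraints are satisfied.

not feasible — violates C1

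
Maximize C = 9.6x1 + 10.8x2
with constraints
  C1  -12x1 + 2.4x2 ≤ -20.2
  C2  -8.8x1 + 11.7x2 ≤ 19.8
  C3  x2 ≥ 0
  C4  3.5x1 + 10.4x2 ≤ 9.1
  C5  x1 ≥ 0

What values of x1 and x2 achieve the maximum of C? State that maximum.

Feasible corners and C = 9.6x1 + 10.8x2:
  (101/60, 0) → C = 404/25
  (2899/1665, 385/1332) → C = 110093/5550
  (13/5, 0) → C = 624/25

The binding constraints are x2 = 0 and 3.5x1 + 10.4x2 = 9.1.
Solving simultaneously gives x1 = 13/5, x2 = 0.

x1 = 2.6, x2 = 0, maximum C = 24.96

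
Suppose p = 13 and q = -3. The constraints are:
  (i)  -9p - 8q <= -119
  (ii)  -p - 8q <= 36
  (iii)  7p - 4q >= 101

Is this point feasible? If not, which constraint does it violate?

Constraint (i): -9p - 8q = -93, which is not ≤ -119. All other constraints are satisfied.

not feasible — violates (i)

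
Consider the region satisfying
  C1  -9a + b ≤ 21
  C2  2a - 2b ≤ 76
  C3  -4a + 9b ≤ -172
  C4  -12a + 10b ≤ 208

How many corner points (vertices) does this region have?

Intersecting each pair of boundary lines and keeping only the points that satisfy every inequality leaves:
  (-59/8, -363/8)
  (-361/77, -1632/77)
  (34, -4)

3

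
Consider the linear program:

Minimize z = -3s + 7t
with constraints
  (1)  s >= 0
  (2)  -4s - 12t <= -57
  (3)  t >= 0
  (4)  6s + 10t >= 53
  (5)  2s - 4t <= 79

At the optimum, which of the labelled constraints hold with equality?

Feasible corners and z = -3s + 7t:
  (0, 53/10) → z = 371/10
  (57/4, 0) → z = -171/4
  (33/16, 65/16) → z = 89/4
  (79/2, 0) → z = -237/2
The feasible region is unbounded (it extends along (0, 1), (2, 1)), but z strictly increases along every unbounded feasible direction, so there is no improving ray and the minimum is attained at a vertex.

The minimum is at (79/2, 0). Substituting into each constraint, equality holds for (3) and (5); the remaining constraints have slack.

(3) and (5)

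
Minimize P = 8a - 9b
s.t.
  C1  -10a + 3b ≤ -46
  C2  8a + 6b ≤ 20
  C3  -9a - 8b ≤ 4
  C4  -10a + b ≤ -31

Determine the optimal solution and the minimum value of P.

a = 4, b = -2, minimum P = 50

Feasible corners and P = 8a - 9b:
  (4, -2) → P = 50
  (356/107, -454/107) → P = 6934/107
  (92/5, -106/5) → P = 338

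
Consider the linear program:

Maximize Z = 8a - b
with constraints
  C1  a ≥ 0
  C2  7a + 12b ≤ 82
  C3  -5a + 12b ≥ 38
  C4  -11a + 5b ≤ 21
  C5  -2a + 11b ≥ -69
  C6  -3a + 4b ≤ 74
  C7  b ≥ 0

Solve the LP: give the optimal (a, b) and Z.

a = 11/3, b = 169/36, maximum Z = 887/36

Extreme points and Z = 8a - b:
  (0, 19/6) → Z = -19/6
  (0, 21/5) → Z = -21/5
  (11/3, 169/36) → Z = 887/36
  (158/167, 1049/167) → Z = 215/167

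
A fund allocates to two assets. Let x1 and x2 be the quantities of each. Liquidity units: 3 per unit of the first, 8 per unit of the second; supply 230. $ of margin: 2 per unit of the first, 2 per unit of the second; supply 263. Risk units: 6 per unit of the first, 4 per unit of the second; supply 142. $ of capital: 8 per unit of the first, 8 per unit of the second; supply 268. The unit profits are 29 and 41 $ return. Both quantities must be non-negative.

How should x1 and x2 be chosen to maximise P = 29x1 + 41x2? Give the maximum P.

x1 = 6, x2 = 53/2, maximum P = 2521/2

Corner points and P = 29x1 + 41x2:
  (0, 0) → P = 0
  (0, 115/4) → P = 4715/4
  (71/3, 0) → P = 2059/3
  (6, 53/2) → P = 2521/2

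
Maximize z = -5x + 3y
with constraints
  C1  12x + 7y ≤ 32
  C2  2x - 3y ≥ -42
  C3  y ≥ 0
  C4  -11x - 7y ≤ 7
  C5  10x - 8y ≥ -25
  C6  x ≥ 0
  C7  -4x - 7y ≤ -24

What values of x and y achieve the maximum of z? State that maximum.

The optimum lies where 10x - 8y = -25 and -4x - 7y = -24.
Solving simultaneously gives x = 1/6, y = 10/3.

x = 1/6, y = 10/3, maximum z = 55/6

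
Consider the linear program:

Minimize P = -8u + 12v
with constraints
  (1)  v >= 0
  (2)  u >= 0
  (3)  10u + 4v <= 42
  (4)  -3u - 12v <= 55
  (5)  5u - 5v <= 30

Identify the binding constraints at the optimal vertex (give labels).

Feasible corners and P = -8u + 12v:
  (0, 0) → P = 0
  (21/5, 0) → P = -168/5
  (0, 21/2) → P = 126

The minimum is at (21/5, 0). Substituting into each constraint, equality holds for (1) and (3); the remaining constraints have slack.

(1) and (3)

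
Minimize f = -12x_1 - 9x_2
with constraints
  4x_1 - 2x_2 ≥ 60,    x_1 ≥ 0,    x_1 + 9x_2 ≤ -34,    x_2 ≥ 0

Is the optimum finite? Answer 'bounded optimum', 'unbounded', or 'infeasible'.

infeasible

The boundaries 4x_1 - 2x_2 = 60 and x_1 = 0 meet at (0, -30), but that point violates x_2 ≥ 0. Every candidate vertex is excluded by some other constraint, so the feasible region is empty.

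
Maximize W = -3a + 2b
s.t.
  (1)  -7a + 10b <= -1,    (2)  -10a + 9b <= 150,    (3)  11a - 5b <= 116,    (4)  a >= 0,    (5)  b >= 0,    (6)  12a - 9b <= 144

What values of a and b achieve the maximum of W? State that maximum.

Corner points and W = -3a + 2b:
  (77/5, 267/25) → W = -621/25
  (1/7, 0) → W = -3/7
  (116/11, 0) → W = -348/11

a = 1/7, b = 0, maximum W = -3/7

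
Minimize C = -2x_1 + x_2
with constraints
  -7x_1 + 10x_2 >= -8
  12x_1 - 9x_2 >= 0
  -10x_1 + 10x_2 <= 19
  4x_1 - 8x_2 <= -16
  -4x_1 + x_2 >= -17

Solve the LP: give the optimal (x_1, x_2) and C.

Corner points and C = -2x_1 + x_2:
  (57/10, 38/5) → C = -19/5
  (12/5, 16/5) → C = -8/5
  (63/10, 41/5) → C = -22/5
  (38/7, 33/7) → C = -43/7

The optimum lies where 4x_1 - 8x_2 = -16 and -4x_1 + x_2 = -17.
Solving simultaneously gives x_1 = 38/7, x_2 = 33/7.

x_1 = 38/7, x_2 = 33/7, minimum C = -43/7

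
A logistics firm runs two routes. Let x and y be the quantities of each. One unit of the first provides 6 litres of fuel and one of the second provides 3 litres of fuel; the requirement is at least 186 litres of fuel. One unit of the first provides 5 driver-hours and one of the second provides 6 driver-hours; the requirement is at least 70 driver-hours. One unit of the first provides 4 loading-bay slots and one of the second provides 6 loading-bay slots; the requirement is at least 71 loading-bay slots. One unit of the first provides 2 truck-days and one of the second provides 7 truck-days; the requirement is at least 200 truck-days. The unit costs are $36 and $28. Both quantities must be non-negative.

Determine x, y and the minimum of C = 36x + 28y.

x = 39/2, y = 23, minimum C = 1346

Feasible corners and C = 36x + 28y:
  (0, 62) → C = 1736
  (100, 0) → C = 3600
  (39/2, 23) → C = 1346
The feasible region is unbounded (it extends along (0, 1), (1, 0)), but C strictly increases along every unbounded feasible direction, so there is no improving ray and the minimum is attained at a vertex.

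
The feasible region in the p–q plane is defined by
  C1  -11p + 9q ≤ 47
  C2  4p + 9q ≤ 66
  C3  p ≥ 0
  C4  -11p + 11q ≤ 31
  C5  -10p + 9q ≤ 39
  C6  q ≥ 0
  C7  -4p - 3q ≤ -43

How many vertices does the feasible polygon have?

Intersecting each pair of boundary lines and keeping only the points that satisfy every inequality leaves:
  (33/2, 0)
  (63/8, 23/6)
  (43/4, 0)

3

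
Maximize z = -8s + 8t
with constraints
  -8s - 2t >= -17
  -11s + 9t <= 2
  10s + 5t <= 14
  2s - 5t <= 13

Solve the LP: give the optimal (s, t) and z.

s = 4/5, t = 6/5, maximum z = 16/5

Extreme points and z = -8s + 8t:
  (4/5, 6/5) → z = 16/5
  (-127/37, -147/37) → z = -160/37
  (9/4, -17/10) → z = -158/5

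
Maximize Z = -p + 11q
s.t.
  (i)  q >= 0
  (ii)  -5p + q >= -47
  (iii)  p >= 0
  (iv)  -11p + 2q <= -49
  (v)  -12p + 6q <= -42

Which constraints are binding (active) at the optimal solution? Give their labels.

(ii) and (v)

Corner points and Z = -p + 11q:
  (47/5, 0) → Z = -47/5
  (49/11, 0) → Z = -49/11
  (40/3, 59/3) → Z = 203
  (5, 3) → Z = 28

The maximum is at (40/3, 59/3). Substituting into each constraint, equality holds for (ii) and (v); the remaining constraints have slack.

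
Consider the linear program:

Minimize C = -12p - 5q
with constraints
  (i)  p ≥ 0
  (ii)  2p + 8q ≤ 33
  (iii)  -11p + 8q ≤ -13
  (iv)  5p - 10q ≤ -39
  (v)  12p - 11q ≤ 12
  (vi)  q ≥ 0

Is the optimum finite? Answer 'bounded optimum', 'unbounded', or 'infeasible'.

The boundaries p = 0 and 2p + 8q = 33 meet at (0, 33/8), but that point violates -11p + 8q ≤ -13. Every candidate vertex is excluded by some other constraint, so the feasible region is empty.

infeasible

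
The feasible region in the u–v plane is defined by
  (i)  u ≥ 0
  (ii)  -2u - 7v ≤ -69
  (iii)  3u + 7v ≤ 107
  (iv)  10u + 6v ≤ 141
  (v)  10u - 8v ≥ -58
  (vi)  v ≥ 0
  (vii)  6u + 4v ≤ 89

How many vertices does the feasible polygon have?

Of the 21 pairwise boundary intersections, those satisfying every inequality are:
  (573/58, 204/29)
  (73/43, 403/43)
  (225/47, 622/47)
  (13/2, 25/2)
  (15/2, 11)

5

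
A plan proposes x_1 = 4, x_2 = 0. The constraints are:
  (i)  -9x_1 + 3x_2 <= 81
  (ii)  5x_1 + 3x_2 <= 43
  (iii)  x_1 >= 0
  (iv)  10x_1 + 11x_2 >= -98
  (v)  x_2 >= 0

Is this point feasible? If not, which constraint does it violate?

feasible

(i): -36 ≤ 81 ✓
(ii): 20 ≤ 43 ✓
(iii): 4 ≥ 0 ✓
(iv): 40 ≥ -98 ✓
(v): 0 ≥ 0 ✓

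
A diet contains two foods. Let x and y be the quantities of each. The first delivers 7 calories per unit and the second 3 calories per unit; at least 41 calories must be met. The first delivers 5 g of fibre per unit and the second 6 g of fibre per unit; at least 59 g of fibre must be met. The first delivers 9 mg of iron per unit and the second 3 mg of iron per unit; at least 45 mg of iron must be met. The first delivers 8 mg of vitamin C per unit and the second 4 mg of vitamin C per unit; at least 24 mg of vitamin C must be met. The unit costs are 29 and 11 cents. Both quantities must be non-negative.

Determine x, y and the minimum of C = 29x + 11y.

Vertices and C = 29x + 11y:
  (0, 15) → C = 165
  (59/5, 0) → C = 1711/5
  (23/9, 208/27) → C = 4289/27
  (2, 9) → C = 157
The feasible region is unbounded (it extends along (0, 1), (1, 0)), but C strictly increases along every unbounded feasible direction, so there is no improving ray and the minimum is attained at a vertex.

The optimum lies where 7x + 3y = 41 and 9x + 3y = 45.
Solving simultaneously gives x = 2, y = 9.

x = 2, y = 9, minimum C = 157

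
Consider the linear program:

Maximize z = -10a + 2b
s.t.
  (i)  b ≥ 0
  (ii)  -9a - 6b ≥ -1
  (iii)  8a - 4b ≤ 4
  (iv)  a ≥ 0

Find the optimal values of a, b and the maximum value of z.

a = 0, b = 1/6, maximum z = 1/3

Vertices and z = -10a + 2b:
  (1/9, 0) → z = -10/9
  (0, 0) → z = 0
  (0, 1/6) → z = 1/3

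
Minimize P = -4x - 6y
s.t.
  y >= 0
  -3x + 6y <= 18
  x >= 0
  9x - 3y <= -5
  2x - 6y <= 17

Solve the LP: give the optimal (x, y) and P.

Vertices and P = -4x - 6y:
  (0, 3) → P = -18
  (8/15, 49/15) → P = -326/15
  (0, 5/3) → P = -10

x = 8/15, y = 49/15, minimum P = -326/15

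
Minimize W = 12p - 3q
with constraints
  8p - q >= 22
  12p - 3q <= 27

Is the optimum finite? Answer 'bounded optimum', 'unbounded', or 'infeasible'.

unbounded

From the feasible point (13/4, 4), moving in the direction (1, 8) keeps every constraint satisfied while W decreases without bound.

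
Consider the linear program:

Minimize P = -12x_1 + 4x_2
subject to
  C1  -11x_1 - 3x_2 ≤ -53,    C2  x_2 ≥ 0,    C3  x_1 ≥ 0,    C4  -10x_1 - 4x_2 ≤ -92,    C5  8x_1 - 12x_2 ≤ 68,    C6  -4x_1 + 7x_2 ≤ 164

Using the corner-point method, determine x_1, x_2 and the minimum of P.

Corner points and P = -12x_1 + 4x_2:
  (0, 23) → P = 92
  (0, 164/7) → P = 656/7
  (172/19, 7/19) → P = -2036/19
  (611/2, 198) → P = -2874

x_1 = 611/2, x_2 = 198, minimum P = -2874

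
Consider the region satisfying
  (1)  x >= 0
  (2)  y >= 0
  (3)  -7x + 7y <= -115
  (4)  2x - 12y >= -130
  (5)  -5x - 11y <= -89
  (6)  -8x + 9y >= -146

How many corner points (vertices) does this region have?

Pairwise boundary intersections that survive every other constraint:
  (89/5, 0)
  (73/4, 0)
  (229/7, 114/7)
  (118/7, 3/7)
  (487/13, 222/13)

5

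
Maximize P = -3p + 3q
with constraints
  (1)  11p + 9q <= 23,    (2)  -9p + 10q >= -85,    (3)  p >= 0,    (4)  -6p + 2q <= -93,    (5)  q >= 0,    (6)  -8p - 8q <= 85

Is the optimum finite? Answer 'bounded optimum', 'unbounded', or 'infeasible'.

infeasible

The boundaries 11p + 9q = 23 and p = 0 meet at (0, 23/9), but that point violates -6p + 2q ≤ -93. Every candidate vertex is excluded by some other constraint, so the feasible region is empty.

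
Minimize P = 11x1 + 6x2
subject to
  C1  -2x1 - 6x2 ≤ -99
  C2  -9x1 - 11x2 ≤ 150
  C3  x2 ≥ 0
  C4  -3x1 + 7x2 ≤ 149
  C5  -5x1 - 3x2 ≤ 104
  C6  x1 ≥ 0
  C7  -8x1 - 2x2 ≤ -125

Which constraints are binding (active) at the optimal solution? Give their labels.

Extreme points and P = 11x1 + 6x2:
  (99/2, 0) → P = 1089/2
  (138/11, 271/22) → P = 2331/11
  (577/62, 1567/62) → P = 15749/62
The feasible region is unbounded (it extends along (7, 3), (1, 0)), but P strictly increases along every unbounded feasible direction, so there is no improving ray and the minimum is attained at a vertex.

The minimum is at (138/11, 271/22). Substituting into each constraint, equality holds for C1 and C7; the remaining constraints have slack.

C1 and C7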